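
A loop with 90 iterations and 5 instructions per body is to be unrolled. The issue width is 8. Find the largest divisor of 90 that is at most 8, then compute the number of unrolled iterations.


Largest divisor of 90 <= 8 is 6
New iterations = 90 / 6 = 15

15


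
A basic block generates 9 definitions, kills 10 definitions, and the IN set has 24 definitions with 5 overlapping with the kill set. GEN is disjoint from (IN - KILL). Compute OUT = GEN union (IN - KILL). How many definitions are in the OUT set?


IN - KILL: 24 - 5 = 19 surviving definitions
OUT = GEN + surviving = 9 + 19 = 28

28


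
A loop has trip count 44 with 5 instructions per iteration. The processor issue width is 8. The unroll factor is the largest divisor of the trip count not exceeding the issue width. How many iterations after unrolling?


Largest divisor of 44 <= 8 is 4
New iterations = 44 / 4 = 11

11


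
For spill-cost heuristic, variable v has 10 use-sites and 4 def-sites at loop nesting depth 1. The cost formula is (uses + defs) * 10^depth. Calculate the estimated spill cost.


uses + defs = 10 + 4 = 14
10^1 = 10
Spill cost = 14 * 10 = 140

140


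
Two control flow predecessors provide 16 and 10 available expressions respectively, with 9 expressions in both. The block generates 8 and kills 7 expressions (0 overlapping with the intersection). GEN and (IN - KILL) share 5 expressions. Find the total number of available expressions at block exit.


IN = intersection of predecessors = 9
IN - KILL = 9 - 0 = 9
|OUT| = |GEN| + |IN - KILL| - |GEN ∩ (IN - KILL)| = 8 + 9 - 5 = 12

12


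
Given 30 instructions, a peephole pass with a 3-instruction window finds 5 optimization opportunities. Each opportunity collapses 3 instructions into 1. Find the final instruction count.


Each match removes 2 instructions.
Total removed = 5 * 2 = 10
Remaining = 30 - 10 = 20

20


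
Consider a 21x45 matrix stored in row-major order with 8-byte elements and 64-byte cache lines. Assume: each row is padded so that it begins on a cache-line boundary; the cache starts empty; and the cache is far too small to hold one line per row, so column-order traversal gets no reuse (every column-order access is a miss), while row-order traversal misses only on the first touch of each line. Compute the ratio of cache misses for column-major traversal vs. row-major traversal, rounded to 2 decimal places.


Each row occupies 45 * 8 = 360 bytes and starts on a line boundary, so it spans ceil(360 / 64) = 6 cache lines.
Row-major traversal misses (one per line touched): 21 * ceil(45 * 8 / 64) = 126
Column-major traversal misses (no reuse, every access misses): 21 * 45 = 945
Ratio = 945 / 126 = 7.5

7.5


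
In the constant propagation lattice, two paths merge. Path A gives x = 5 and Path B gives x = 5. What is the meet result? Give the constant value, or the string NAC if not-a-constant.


Meet operation: if both paths give the same constant, result is that constant; if they differ, result is NAC (not-a-constant).
Path A: 5, Path B: 5 -> equal
Result: constant -> 5

5


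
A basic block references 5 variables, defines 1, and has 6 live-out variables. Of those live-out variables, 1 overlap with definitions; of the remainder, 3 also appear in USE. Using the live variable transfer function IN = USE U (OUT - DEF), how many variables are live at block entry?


OUT - DEF: 6 - 1 = 5
|IN| = |USE| + |OUT - DEF| - |USE ∩ (OUT - DEF)| = 5 + 5 - 3 = 7

7


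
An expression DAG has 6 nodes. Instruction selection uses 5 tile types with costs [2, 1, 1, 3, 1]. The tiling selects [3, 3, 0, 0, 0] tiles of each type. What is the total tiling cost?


Total cost = sum(count_i * cost_i)
= 3*2 + 3*1 + 0*1 + 0*3 + 0*1
= 9

9


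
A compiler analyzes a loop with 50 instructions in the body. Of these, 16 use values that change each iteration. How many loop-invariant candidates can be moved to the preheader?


Invariant candidates = total - loop-dependent
= 50 - 16 = 34

34


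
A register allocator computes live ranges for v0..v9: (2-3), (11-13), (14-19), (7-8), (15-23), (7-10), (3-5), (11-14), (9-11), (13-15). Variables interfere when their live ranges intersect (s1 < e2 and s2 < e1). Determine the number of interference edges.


Check all pairs for overlapping intervals.
Two intervals (s1,e1) and (s2,e2) overlap if s1 < e2 and s2 < e1.
v0 (2-3) vs v1..v9: overlaps none -> 0
v1 (11-13) vs v2..v9: overlaps v7 -> 1
v2 (14-19) vs v3..v9: overlaps v4, v9 -> 2
v3 (7-8) vs v4..v9: overlaps v5 -> 1
v4 (15-23) vs v5..v9: overlaps none -> 0
v5 (7-10) vs v6..v9: overlaps v8 -> 1
v6 (3-5) vs v7..v9: overlaps none -> 0
v7 (11-14) vs v8..v9: overlaps v9 -> 1
v8 (9-11) vs v9: overlaps none -> 0
Total overlapping pairs = 0 + 1 + 2 + 1 + 0 + 1 + 0 + 1 + 0 = 6

6


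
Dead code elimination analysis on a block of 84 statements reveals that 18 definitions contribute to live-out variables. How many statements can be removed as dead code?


Dead code = total statements - live definitions
= 84 - 18 = 66

66


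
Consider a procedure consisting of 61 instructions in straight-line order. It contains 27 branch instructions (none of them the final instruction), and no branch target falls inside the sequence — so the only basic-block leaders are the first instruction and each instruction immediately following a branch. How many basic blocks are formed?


With no in-sequence branch targets, the leaders are the first instruction plus the instruction after each branch.
Number of basic blocks = branches + 1
= 27 + 1 = 28

28


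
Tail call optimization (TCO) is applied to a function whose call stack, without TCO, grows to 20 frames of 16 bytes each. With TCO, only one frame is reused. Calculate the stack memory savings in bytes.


Without TCO: 20 * 16 = 320 bytes
With TCO: reuse 1 frame = 16 bytes
Savings = 320 - 16 = 304

304


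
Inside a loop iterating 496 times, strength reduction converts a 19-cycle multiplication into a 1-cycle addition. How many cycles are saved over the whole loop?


Per-iteration saving = 19 - 1 = 18
Total saved = 496 * 18 = 8928

8928


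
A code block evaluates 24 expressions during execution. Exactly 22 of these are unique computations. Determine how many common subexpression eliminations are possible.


CSE count = total expressions - unique expressions
= 24 - 22 = 2

2


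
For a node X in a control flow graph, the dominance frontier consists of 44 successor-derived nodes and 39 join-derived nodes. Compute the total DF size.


DF(X) = direct successor contributions + join point contributions
= 44 + 39 = 83

83


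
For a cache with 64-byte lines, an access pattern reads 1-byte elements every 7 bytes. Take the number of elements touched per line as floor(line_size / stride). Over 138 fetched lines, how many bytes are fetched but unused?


Elements per line = floor(64 / 7) = 9
Bytes used per line = 9 * 1 = 9
Wasted per line = 64 - 9 = 55
Total wasted = 55 * 138 = 7590

7590


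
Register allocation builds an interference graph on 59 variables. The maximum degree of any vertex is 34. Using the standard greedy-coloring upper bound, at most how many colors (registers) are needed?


Greedy coloring never needs more than (max_degree + 1) colors: when coloring a vertex, at most max_degree neighbors are already colored.
Upper bound = 34 + 1 = 35

35


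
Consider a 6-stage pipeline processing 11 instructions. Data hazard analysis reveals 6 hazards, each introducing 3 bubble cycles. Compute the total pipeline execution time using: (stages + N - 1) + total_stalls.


Base cycles = 6 + 11 - 1 = 16
Total stalls = 6 * 3 = 18
Total = 16 + 18 = 34

34


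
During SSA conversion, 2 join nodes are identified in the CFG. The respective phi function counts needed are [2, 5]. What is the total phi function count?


Total phi functions = sum of phi functions at each join node
= 2 + 5 = 7

7


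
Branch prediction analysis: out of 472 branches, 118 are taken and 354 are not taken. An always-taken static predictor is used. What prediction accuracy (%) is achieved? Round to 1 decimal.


Predictor: always-taken
Correct predictions = 118
Accuracy = 118 / 472 * 100 = 25.0%

25.0


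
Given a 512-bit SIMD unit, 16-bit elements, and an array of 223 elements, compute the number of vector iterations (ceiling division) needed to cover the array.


Width = 512 / 16 = 32 elements per vector op
Iterations = ceil(223 / 32) = 7

7


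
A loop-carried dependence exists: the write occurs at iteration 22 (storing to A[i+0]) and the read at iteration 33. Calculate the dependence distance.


Distance = read iteration - write iteration
= 33 - 22 = 11

11


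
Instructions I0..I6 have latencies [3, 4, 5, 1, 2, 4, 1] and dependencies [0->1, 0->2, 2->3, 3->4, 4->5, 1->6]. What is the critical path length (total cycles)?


Compute longest path through dependency graph: dist(Ik) = max over predecessors of dist + latency(Ik).
dist(I0) = latency 3 = 3
dist(I1) = dist(I0) + 4 = 3 + 4 = 7
dist(I2) = dist(I0) + 5 = 3 + 5 = 8
dist(I3) = dist(I2) + 1 = 8 + 1 = 9
dist(I4) = dist(I3) + 2 = 9 + 2 = 11
dist(I5) = dist(I4) + 4 = 11 + 4 = 15
dist(I6) = dist(I1) + 1 = 7 + 1 = 8
Critical path = max dist = 15

15


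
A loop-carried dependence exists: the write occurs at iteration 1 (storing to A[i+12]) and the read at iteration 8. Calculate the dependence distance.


Distance = read iteration - write iteration
= 8 - 1 = 7

7


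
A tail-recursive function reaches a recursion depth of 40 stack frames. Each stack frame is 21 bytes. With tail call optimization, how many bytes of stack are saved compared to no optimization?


Without TCO: 40 * 21 = 840 bytes
With TCO: reuse 1 frame = 21 bytes
Savings = 840 - 21 = 819

819


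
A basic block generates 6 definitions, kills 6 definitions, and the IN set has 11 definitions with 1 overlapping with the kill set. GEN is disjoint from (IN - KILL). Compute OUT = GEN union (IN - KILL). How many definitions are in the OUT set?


IN - KILL: 11 - 1 = 10 surviving definitions
OUT = GEN + surviving = 6 + 10 = 16

16


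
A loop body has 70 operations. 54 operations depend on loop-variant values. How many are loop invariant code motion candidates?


Invariant candidates = total - loop-dependent
= 70 - 54 = 16

16


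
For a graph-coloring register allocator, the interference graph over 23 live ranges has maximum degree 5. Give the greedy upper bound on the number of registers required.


Greedy coloring never needs more than (max_degree + 1) colors: when coloring a vertex, at most max_degree neighbors are already colored.
Upper bound = 5 + 1 = 6

6


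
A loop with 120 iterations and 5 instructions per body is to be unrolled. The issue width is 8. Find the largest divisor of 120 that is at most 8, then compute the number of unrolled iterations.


Largest divisor of 120 <= 8 is 8
New iterations = 120 / 8 = 15

15


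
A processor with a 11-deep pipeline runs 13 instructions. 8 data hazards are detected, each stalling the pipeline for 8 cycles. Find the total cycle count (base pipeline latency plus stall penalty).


Base cycles = 11 + 13 - 1 = 23
Total stalls = 8 * 8 = 64
Total = 23 + 64 = 87

87


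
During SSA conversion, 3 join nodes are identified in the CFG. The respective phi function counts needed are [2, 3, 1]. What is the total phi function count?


Total phi functions = sum of phi functions at each join node
= 2 + 3 + 1 = 6

6


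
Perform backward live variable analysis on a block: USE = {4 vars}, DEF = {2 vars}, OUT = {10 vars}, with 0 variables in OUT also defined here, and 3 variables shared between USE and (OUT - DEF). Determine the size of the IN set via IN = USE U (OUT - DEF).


OUT - DEF: 10 - 0 = 10
|IN| = |USE| + |OUT - DEF| - |USE ∩ (OUT - DEF)| = 4 + 10 - 3 = 11

11


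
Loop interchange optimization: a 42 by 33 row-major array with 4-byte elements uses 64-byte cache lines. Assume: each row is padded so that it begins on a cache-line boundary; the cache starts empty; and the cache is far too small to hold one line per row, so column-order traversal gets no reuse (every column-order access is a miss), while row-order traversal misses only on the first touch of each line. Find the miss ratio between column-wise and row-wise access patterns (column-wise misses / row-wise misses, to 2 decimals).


Each row occupies 33 * 4 = 132 bytes and starts on a line boundary, so it spans ceil(132 / 64) = 3 cache lines.
Row-major traversal misses (one per line touched): 42 * ceil(33 * 4 / 64) = 126
Column-major traversal misses (no reuse, every access misses): 42 * 33 = 1386
Ratio = 1386 / 126 = 11.0

11.0


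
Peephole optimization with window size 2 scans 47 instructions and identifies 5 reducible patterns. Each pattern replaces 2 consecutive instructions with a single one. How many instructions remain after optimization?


Each match removes 1 instructions.
Total removed = 5 * 1 = 5
Remaining = 47 - 5 = 42

42


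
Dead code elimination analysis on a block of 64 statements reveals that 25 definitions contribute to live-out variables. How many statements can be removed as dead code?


Dead code = total statements - live definitions
= 64 - 25 = 39

39


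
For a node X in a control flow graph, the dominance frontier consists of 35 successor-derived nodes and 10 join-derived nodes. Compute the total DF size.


DF(X) = direct successor contributions + join point contributions
= 35 + 10 = 45

45


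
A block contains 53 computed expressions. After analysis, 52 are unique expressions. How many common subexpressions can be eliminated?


CSE count = total expressions - unique expressions
= 53 - 52 = 1

1


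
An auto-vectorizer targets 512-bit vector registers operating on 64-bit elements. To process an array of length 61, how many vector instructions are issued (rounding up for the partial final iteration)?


Width = 512 / 64 = 8 elements per vector op
Iterations = ceil(61 / 8) = 8

8


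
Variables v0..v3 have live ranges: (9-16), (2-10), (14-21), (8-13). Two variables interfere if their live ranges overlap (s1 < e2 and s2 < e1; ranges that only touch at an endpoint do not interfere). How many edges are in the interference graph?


Check all pairs for overlapping intervals.
Two intervals (s1,e1) and (s2,e2) overlap if s1 < e2 and s2 < e1.
v0 (9-16) vs v1..v3: overlaps v1, v2, v3 -> 3
v1 (2-10) vs v2..v3: overlaps v3 -> 1
v2 (14-21) vs v3: overlaps none -> 0
Total overlapping pairs = 3 + 1 + 0 = 4

4


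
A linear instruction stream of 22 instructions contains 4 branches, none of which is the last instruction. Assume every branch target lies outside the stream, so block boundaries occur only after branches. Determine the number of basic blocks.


With no in-sequence branch targets, the leaders are the first instruction plus the instruction after each branch.
Number of basic blocks = branches + 1
= 4 + 1 = 5

5


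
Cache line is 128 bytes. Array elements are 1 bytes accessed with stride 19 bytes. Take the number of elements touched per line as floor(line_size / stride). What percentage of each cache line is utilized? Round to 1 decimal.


Elements per cache line = floor(128 / 19) = 6
Bytes used = 6 * 1 = 6
Utilization = 6 / 128 * 100 = 4.7%

4.7


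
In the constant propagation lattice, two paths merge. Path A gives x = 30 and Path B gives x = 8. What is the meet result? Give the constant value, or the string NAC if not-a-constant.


Meet operation: if both paths give the same constant, result is that constant; if they differ, result is NAC (not-a-constant).
Path A: 30, Path B: 8 -> differ
Result: not-a-constant -> NAC

NAC


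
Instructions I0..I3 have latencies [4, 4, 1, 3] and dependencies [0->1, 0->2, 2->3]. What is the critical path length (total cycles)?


Compute longest path through dependency graph: dist(Ik) = max over predecessors of dist + latency(Ik).
dist(I0) = latency 4 = 4
dist(I1) = dist(I0) + 4 = 4 + 4 = 8
dist(I2) = dist(I0) + 1 = 4 + 1 = 5
dist(I3) = dist(I2) + 3 = 5 + 3 = 8
Critical path = max dist = 8

8


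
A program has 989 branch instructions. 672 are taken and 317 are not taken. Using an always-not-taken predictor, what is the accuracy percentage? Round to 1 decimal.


Predictor: always-not-taken
Correct predictions = 317
Accuracy = 317 / 989 * 100 = 32.1%

32.1


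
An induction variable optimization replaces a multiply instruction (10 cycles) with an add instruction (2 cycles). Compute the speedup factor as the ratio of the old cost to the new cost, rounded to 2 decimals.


Ratio = mult_cost / add_cost = 10 / 2 = 5.0

5.0


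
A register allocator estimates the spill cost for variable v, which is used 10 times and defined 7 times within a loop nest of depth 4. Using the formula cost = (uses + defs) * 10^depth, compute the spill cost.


uses + defs = 10 + 7 = 17
10^4 = 10000
Spill cost = 17 * 10000 = 170000

170000


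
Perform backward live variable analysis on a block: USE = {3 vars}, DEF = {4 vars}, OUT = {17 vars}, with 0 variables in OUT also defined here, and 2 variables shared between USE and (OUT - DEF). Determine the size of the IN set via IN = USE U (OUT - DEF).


OUT - DEF: 17 - 0 = 17
|IN| = |USE| + |OUT - DEF| - |USE ∩ (OUT - DEF)| = 3 + 17 - 2 = 18

18


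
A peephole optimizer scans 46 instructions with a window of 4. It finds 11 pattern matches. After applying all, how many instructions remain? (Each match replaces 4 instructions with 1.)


Each match removes 3 instructions.
Total removed = 11 * 3 = 33
Remaining = 46 - 33 = 13

13


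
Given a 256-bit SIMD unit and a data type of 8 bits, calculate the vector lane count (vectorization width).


Width = SIMD bits / data type bits
= 256 / 8 = 32

32


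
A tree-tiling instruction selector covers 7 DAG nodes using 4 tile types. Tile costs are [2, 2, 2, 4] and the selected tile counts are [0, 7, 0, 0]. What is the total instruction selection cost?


Total cost = sum(count_i * cost_i)
= 0*2 + 7*2 + 0*2 + 0*4
= 14

14


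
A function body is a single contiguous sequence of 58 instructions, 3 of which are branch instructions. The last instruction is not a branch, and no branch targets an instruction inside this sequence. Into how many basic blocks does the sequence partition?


With no in-sequence branch targets, the leaders are the first instruction plus the instruction after each branch.
Number of basic blocks = branches + 1
= 3 + 1 = 4

4


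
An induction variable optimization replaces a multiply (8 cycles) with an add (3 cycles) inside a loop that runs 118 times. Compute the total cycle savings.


Per-iteration saving = 8 - 3 = 5
Total saved = 118 * 5 = 590

590


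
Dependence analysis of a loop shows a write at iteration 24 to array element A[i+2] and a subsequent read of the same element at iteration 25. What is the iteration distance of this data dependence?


Distance = read iteration - write iteration
= 25 - 24 = 1

1


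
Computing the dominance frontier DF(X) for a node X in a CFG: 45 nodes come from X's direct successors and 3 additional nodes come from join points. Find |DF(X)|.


DF(X) = direct successor contributions + join point contributions
= 45 + 3 = 48

48


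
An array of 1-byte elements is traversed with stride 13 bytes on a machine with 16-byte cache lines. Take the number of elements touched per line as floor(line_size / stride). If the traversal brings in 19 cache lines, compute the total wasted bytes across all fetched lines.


Elements per line = floor(16 / 13) = 1
Bytes used per line = 1 * 1 = 1
Wasted per line = 16 - 1 = 15
Total wasted = 15 * 19 = 285

285


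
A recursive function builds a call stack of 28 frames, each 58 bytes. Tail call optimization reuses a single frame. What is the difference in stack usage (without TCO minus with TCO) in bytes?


Without TCO: 28 * 58 = 1624 bytes
With TCO: reuse 1 frame = 58 bytes
Savings = 1624 - 58 = 1566

1566


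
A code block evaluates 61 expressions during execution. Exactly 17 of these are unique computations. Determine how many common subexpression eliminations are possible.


CSE count = total expressions - unique expressions
= 61 - 17 = 44

44


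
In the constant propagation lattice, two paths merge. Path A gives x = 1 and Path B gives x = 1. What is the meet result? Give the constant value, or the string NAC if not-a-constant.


Meet operation: if both paths give the same constant, result is that constant; if they differ, result is NAC (not-a-constant).
Path A: 1, Path B: 1 -> equal
Result: constant -> 1

1


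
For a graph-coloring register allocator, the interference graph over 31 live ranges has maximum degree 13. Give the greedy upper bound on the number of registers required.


Greedy coloring never needs more than (max_degree + 1) colors: when coloring a vertex, at most max_degree neighbors are already colored.
Upper bound = 13 + 1 = 14

14


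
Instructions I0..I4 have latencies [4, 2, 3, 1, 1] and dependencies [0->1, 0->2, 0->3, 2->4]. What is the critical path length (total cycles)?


Compute longest path through dependency graph: dist(Ik) = max over predecessors of dist + latency(Ik).
dist(I0) = latency 4 = 4
dist(I1) = dist(I0) + 2 = 4 + 2 = 6
dist(I2) = dist(I0) + 3 = 4 + 3 = 7
dist(I3) = dist(I0) + 1 = 4 + 1 = 5
dist(I4) = dist(I2) + 1 = 7 + 1 = 8
Critical path = max dist = 8

8


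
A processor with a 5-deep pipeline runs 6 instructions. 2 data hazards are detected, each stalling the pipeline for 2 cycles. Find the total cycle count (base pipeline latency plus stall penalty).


Base cycles = 5 + 6 - 1 = 10
Total stalls = 2 * 2 = 4
Total = 10 + 4 = 14

14


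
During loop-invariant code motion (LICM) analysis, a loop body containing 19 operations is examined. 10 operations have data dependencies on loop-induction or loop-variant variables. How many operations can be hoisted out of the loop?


Invariant candidates = total - loop-dependent
= 19 - 10 = 9

9


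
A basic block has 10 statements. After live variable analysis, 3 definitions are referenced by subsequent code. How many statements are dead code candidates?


Dead code = total statements - live definitions
= 10 - 3 = 7

7


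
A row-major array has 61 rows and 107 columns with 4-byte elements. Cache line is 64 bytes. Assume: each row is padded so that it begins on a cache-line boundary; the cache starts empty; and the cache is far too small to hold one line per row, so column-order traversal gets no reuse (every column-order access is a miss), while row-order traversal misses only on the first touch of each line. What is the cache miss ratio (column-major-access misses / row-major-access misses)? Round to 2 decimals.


Each row occupies 107 * 4 = 428 bytes and starts on a line boundary, so it spans ceil(428 / 64) = 7 cache lines.
Row-major traversal misses (one per line touched): 61 * ceil(107 * 4 / 64) = 427
Column-major traversal misses (no reuse, every access misses): 61 * 107 = 6527
Ratio = 6527 / 427 = 15.29

15.29


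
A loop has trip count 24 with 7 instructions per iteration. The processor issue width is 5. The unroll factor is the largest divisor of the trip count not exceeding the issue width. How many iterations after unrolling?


Largest divisor of 24 <= 5 is 4
New iterations = 24 / 4 = 6

6


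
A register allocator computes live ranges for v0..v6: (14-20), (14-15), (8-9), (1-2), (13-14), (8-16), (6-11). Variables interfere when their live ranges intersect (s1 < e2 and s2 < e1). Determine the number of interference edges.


Check all pairs for overlapping intervals.
Two intervals (s1,e1) and (s2,e2) overlap if s1 < e2 and s2 < e1.
v0 (14-20) vs v1..v6: overlaps v1, v5 -> 2
v1 (14-15) vs v2..v6: overlaps v5 -> 1
v2 (8-9) vs v3..v6: overlaps v5, v6 -> 2
v3 (1-2) vs v4..v6: overlaps none -> 0
v4 (13-14) vs v5..v6: overlaps v5 -> 1
v5 (8-16) vs v6: overlaps v6 -> 1
Total overlapping pairs = 2 + 1 + 2 + 0 + 1 + 1 = 7

7


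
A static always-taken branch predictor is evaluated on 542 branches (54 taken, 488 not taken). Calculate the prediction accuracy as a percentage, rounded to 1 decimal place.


Predictor: always-taken
Correct predictions = 54
Accuracy = 54 / 542 * 100 = 10.0%

10.0


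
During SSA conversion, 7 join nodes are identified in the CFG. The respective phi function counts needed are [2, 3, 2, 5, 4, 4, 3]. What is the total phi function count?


Total phi functions = sum of phi functions at each join node
= 2 + 3 + 2 + 5 + 4 + 4 + 3 = 23

23


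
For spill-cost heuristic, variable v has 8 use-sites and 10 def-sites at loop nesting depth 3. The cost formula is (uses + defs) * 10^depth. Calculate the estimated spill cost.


uses + defs = 8 + 10 = 18
10^3 = 1000
Spill cost = 18 * 1000 = 18000

18000


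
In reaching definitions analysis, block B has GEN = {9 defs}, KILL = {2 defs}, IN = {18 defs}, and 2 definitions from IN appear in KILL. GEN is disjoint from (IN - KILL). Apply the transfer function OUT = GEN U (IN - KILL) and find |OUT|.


IN - KILL: 18 - 2 = 16 surviving definitions
OUT = GEN + surviving = 9 + 16 = 25

25


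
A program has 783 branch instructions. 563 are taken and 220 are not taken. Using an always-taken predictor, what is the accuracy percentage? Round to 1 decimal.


Predictor: always-taken
Correct predictions = 563
Accuracy = 563 / 783 * 100 = 71.9%

71.9


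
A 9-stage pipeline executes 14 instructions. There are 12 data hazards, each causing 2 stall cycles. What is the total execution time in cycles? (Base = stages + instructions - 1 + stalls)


Base cycles = 9 + 14 - 1 = 22
Total stalls = 12 * 2 = 24
Total = 22 + 24 = 46

46


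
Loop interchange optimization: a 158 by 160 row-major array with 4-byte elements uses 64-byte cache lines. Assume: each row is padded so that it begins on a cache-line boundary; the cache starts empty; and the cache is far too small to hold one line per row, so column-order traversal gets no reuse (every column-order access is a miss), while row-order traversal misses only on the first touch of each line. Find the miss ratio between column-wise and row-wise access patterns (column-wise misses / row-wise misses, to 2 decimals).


Each row occupies 160 * 4 = 640 bytes and starts on a line boundary, so it spans ceil(640 / 64) = 10 cache lines.
Row-major traversal misses (one per line touched): 158 * ceil(160 * 4 / 64) = 1580
Column-major traversal misses (no reuse, every access misses): 158 * 160 = 25280
Ratio = 25280 / 1580 = 16.0

16.0


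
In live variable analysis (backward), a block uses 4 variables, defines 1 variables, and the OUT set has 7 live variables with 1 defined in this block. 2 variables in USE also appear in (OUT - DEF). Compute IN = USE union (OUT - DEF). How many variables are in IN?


OUT - DEF: 7 - 1 = 6
|IN| = |USE| + |OUT - DEF| - |USE ∩ (OUT - DEF)| = 4 + 6 - 2 = 8

8


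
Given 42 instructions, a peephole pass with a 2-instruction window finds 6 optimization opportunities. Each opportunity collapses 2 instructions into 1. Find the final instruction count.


Each match removes 1 instructions.
Total removed = 6 * 1 = 6
Remaining = 42 - 6 = 36

36


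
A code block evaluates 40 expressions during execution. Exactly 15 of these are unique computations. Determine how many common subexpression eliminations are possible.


CSE count = total expressions - unique expressions
= 40 - 15 = 25

25


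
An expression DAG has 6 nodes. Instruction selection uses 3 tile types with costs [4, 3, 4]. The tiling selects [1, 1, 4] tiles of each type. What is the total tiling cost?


Total cost = sum(count_i * cost_i)
= 1*4 + 1*3 + 4*4
= 23

23


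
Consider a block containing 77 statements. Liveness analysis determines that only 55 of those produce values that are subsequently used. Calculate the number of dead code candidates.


Dead code = total statements - live definitions
= 77 - 55 = 22

22


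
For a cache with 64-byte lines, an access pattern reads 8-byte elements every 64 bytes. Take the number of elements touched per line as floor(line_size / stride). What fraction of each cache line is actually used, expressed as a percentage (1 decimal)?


Elements per cache line = floor(64 / 64) = 1
Bytes used = 1 * 8 = 8
Utilization = 8 / 64 * 100 = 12.5%

12.5


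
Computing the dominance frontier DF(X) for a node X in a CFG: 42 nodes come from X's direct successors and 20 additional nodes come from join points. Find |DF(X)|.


DF(X) = direct successor contributions + join point contributions
= 42 + 20 = 62

62


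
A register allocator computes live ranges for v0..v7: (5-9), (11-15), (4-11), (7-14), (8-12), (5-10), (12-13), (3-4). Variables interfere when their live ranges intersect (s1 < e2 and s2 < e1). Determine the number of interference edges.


Check all pairs for overlapping intervals.
Two intervals (s1,e1) and (s2,e2) overlap if s1 < e2 and s2 < e1.
v0 (5-9) vs v1..v7: overlaps v2, v3, v4, v5 -> 4
v1 (11-15) vs v2..v7: overlaps v3, v4, v6 -> 3
v2 (4-11) vs v3..v7: overlaps v3, v4, v5 -> 3
v3 (7-14) vs v4..v7: overlaps v4, v5, v6 -> 3
v4 (8-12) vs v5..v7: overlaps v5 -> 1
v5 (5-10) vs v6..v7: overlaps none -> 0
v6 (12-13) vs v7: overlaps none -> 0
Total overlapping pairs = 4 + 3 + 3 + 3 + 1 + 0 + 0 = 14

14


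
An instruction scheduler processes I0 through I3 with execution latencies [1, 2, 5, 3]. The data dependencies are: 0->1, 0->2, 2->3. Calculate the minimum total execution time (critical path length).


Compute longest path through dependency graph: dist(Ik) = max over predecessors of dist + latency(Ik).
dist(I0) = latency 1 = 1
dist(I1) = dist(I0) + 2 = 1 + 2 = 3
dist(I2) = dist(I0) + 5 = 1 + 5 = 6
dist(I3) = dist(I2) + 3 = 6 + 3 = 9
Critical path = max dist = 9

9


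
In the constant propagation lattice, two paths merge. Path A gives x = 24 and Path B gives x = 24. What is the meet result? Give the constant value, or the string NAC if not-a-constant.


Meet operation: if both paths give the same constant, result is that constant; if they differ, result is NAC (not-a-constant).
Path A: 24, Path B: 24 -> equal
Result: constant -> 24

24


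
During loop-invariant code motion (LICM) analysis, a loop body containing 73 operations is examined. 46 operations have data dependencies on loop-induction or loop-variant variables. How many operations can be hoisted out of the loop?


Invariant candidates = total - loop-dependent
= 73 - 46 = 27

27


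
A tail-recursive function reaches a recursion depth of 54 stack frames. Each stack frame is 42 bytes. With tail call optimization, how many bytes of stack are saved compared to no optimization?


Without TCO: 54 * 42 = 2268 bytes
With TCO: reuse 1 frame = 42 bytes
Savings = 2268 - 42 = 2226

2226


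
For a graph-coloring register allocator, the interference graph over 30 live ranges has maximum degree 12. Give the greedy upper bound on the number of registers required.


Greedy coloring never needs more than (max_degree + 1) colors: when coloring a vertex, at most max_degree neighbors are already colored.
Upper bound = 12 + 1 = 13

13


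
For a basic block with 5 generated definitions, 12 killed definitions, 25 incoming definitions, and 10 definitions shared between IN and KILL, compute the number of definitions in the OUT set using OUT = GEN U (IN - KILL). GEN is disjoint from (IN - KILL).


IN - KILL: 25 - 10 = 15 surviving definitions
OUT = GEN + surviving = 5 + 15 = 20

20


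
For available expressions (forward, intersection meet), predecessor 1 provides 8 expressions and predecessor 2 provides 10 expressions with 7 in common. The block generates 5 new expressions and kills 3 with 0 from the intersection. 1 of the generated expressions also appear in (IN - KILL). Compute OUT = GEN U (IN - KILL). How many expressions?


IN = intersection of predecessors = 7
IN - KILL = 7 - 0 = 7
|OUT| = |GEN| + |IN - KILL| - |GEN ∩ (IN - KILL)| = 5 + 7 - 1 = 11

11


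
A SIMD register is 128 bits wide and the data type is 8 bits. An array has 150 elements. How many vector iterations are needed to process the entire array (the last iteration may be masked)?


Width = 128 / 8 = 16 elements per vector op
Iterations = ceil(150 / 16) = 10

10


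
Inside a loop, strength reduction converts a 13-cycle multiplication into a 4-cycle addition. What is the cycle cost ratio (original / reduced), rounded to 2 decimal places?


Ratio = mult_cost / add_cost = 13 / 4 = 3.25

3.25


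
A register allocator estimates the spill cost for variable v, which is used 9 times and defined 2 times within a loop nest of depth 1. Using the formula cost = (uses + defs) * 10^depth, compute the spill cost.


uses + defs = 9 + 2 = 11
10^1 = 10
Spill cost = 11 * 10 = 110

110


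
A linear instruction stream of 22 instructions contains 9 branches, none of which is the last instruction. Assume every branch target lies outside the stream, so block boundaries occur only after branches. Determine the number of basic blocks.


With no in-sequence branch targets, the leaders are the first instruction plus the instruction after each branch.
Number of basic blocks = branches + 1
= 9 + 1 = 10

10


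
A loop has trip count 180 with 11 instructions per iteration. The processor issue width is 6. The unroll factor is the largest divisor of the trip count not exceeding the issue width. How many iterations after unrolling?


Largest divisor of 180 <= 6 is 6
New iterations = 180 / 6 = 30

30


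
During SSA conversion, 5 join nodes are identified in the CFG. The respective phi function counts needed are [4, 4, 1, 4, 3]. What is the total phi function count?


Total phi functions = sum of phi functions at each join node
= 4 + 4 + 1 + 4 + 3 = 16

16


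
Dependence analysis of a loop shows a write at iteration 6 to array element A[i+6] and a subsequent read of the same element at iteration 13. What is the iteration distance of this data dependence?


Distance = read iteration - write iteration
= 13 - 6 = 7

7


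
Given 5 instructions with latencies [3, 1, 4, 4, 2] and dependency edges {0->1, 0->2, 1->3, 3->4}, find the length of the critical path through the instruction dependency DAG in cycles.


Compute longest path through dependency graph: dist(Ik) = max over predecessors of dist + latency(Ik).
dist(I0) = latency 3 = 3
dist(I1) = dist(I0) + 1 = 3 + 1 = 4
dist(I2) = dist(I0) + 4 = 3 + 4 = 7
dist(I3) = dist(I1) + 4 = 4 + 4 = 8
dist(I4) = dist(I3) + 2 = 8 + 2 = 10
Critical path = max dist = 10

10


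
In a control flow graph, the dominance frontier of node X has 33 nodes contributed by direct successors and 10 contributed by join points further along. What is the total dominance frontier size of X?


DF(X) = direct successor contributions + join point contributions
= 33 + 10 = 43

43


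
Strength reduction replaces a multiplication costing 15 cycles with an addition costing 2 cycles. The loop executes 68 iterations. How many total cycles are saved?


Per-iteration saving = 15 - 2 = 13
Total saved = 68 * 13 = 884

884


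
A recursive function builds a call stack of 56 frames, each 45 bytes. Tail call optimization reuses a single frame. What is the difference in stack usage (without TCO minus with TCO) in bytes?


Without TCO: 56 * 45 = 2520 bytes
With TCO: reuse 1 frame = 45 bytes
Savings = 2520 - 45 = 2475

2475


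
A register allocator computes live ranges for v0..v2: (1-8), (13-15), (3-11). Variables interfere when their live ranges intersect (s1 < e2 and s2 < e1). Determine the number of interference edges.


Check all pairs for overlapping intervals.
Two intervals (s1,e1) and (s2,e2) overlap if s1 < e2 and s2 < e1.
v0 (1-8) vs v1..v2: overlaps v2 -> 1
v1 (13-15) vs v2: overlaps none -> 0
Total overlapping pairs = 1 + 0 = 1

1


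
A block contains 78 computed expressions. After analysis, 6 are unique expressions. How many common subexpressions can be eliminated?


CSE count = total expressions - unique expressions
= 78 - 6 = 72

72


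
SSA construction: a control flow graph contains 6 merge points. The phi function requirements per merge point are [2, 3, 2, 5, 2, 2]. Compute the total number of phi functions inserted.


Total phi functions = sum of phi functions at each join node
= 2 + 3 + 2 + 5 + 2 + 2 = 16

16


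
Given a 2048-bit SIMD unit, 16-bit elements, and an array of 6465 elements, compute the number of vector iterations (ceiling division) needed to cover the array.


Width = 2048 / 16 = 128 elements per vector op
Iterations = ceil(6465 / 128) = 51

51


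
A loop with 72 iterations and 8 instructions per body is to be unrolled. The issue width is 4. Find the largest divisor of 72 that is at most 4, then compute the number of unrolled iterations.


Largest divisor of 72 <= 4 is 4
New iterations = 72 / 4 = 18

18


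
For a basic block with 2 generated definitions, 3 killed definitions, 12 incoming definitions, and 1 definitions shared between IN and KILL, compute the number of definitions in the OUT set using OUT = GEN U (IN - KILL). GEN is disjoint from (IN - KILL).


IN - KILL: 12 - 1 = 11 surviving definitions
OUT = GEN + surviving = 2 + 11 = 13

13


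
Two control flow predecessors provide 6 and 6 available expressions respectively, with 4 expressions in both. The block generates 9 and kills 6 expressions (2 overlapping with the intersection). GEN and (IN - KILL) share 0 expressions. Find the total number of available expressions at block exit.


IN = intersection of predecessors = 4
IN - KILL = 4 - 2 = 2
|OUT| = |GEN| + |IN - KILL| - |GEN ∩ (IN - KILL)| = 9 + 2 - 0 = 11

11


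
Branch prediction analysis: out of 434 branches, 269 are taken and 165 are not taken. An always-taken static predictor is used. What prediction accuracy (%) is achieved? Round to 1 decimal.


Predictor: always-taken
Correct predictions = 269
Accuracy = 269 / 434 * 100 = 62.0%

62.0


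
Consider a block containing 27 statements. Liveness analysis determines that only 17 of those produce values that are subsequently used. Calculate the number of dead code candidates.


Dead code = total statements - live definitions
= 27 - 17 = 10

10


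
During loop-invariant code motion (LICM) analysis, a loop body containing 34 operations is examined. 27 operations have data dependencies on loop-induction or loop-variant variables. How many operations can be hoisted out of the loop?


Invariant candidates = total - loop-dependent
= 34 - 27 = 7

7


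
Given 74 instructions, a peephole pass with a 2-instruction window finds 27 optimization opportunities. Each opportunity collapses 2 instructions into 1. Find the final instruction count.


Each match removes 1 instructions.
Total removed = 27 * 1 = 27
Remaining = 74 - 27 = 47

47


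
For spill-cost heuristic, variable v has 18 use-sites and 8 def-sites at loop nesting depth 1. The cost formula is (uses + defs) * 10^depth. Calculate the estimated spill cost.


uses + defs = 18 + 8 = 26
10^1 = 10
Spill cost = 26 * 10 = 260

260


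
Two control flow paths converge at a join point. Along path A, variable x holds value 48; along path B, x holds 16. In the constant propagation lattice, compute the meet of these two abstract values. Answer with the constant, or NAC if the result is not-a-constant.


Meet operation: if both paths give the same constant, result is that constant; if they differ, result is NAC (not-a-constant).
Path A: 48, Path B: 16 -> differ
Result: not-a-constant -> NAC

NAC


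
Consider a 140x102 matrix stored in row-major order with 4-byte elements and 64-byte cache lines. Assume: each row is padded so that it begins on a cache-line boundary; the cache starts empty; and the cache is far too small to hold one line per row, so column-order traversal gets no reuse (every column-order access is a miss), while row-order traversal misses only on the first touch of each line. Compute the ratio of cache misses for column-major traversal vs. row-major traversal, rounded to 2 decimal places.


Each row occupies 102 * 4 = 408 bytes and starts on a line boundary, so it spans ceil(408 / 64) = 7 cache lines.
Row-major traversal misses (one per line touched): 140 * ceil(102 * 4 / 64) = 980
Column-major traversal misses (no reuse, every access misses): 140 * 102 = 14280
Ratio = 14280 / 980 = 14.57

14.57
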